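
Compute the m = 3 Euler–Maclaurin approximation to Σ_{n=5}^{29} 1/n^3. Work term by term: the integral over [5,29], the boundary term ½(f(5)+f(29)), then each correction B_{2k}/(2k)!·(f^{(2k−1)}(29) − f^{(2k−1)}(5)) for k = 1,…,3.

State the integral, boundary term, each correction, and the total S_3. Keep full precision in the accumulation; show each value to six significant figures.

∫_5^29 1/x^3 dx evaluates to 0.0194055.
Endpoint term: (f(5) + f(29))/2 = (0.00800000 + 4.10021e-05)/2 = 0.00402050.
Integral + boundary = 0.0234260.
Correction k=1: B_{2}/2! · (f^{(1)}(29) − f^{(1)}(5)) = 1/12 · (-4.24160e-06 − (-0.00480000)) = 0.000399647.
Running total after k=1: 0.0238256.
Correction k=2: B_{4}/4! · (f^{(3)}(29) − f^{(3)}(5)) = −1/720 · (-1.00870e-07 − (-0.00384000)) = -5.33319e-06.
Running total after k=2: 0.0238203.
Correction k=3: B_{6}/6! · (f^{(5)}(29) − f^{(5)}(5)) = 1/30240 · (-5.03752e-09 − (-0.00645120)) = 2.13333e-07.

S_3 ≈ 0.0238205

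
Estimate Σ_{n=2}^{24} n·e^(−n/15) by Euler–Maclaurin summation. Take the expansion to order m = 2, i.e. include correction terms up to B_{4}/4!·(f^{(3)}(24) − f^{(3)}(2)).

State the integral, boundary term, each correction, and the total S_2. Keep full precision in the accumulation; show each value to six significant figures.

The integral term ∫_2^24 x·e^(−x/15) dx = 105.060.
½[f(2) + f(24)] = ½[1.75035 + 4.84552] = 3.29793.
Running total after boundary: 108.358.
Order-1 term: 1/12 · (-0.121138 − 0.758484) = -0.0733018.
Running total after k=1: 108.284.
Order-2 term: −1/720 · (0.00125625 − 0.0111504) = 1.37418e-05.

S_2 ≈ 108.284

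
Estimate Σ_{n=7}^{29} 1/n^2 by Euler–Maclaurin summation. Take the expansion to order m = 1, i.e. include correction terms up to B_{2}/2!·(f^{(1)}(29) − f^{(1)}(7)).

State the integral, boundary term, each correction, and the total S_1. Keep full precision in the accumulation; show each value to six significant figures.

∫_7^29 1/x^2 dx evaluates to 0.108374.
Boundary: ½(f(7) + f(29)) = ½(0.0204082 + 0.00118906) = 0.0107986.
So far: 0.119173.
k=1: B_{2}/(2)! × [f^{(1)}(29) − f^{(1)}(7)] = 1/12 × (-8.20042e-05 − (-0.00583090)) = 0.000479075.

S_1 ≈ 0.119652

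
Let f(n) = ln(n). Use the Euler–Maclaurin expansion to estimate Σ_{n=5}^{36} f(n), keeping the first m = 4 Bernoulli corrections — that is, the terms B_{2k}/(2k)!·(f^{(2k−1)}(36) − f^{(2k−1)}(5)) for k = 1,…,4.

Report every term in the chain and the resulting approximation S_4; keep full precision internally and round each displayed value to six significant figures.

Integral: ∫_5^36 ln(x) dx = 89.9595.
½[f(5) + f(36)] = ½[1.60944 + 3.58352] = 2.59648.
Running total after boundary: 92.5560.
Correction k=1: B_{2}/2! · (f^{(1)}(36) − f^{(1)}(5)) = 1/12 · (0.0277778 − 0.200000) = -0.0143519.
Running total after k=1: 92.5416.
Correction k=2: B_{4}/4! · (f^{(3)}(36) − f^{(3)}(5)) = −1/720 · (4.28669e-05 − 0.0160000) = 2.21627e-05.
Running total after k=2: 92.5416.
Correction k=3: B_{6}/6! · (f^{(5)}(36) − f^{(5)}(5)) = 1/30240 · (3.96916e-07 − 0.00768000) = -2.53955e-07.
Running total after k=3: 92.5416.
Correction k=4: B_{8}/8! · (f^{(7)}(36) − f^{(7)}(5)) = −1/1209600 · (9.18787e-09 − 0.00921600) = 7.61904e-09.

S_4 ≈ 92.5416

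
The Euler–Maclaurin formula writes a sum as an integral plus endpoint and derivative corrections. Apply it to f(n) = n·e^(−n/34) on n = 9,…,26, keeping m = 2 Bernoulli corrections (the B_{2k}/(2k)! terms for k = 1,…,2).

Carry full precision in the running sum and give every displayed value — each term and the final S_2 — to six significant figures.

S_2 ≈ 181.891

Integral: ∫_9^26 x·e^(−x/34) dx = 172.425.
Endpoint term: (f(9) + f(26))/2 = (6.90688 + 12.1022)/2 = 9.50456.
Running total after boundary: 181.929.
Correction k=1: B_{2}/2! · (f^{(1)}(26) − f^{(1)}(9)) = 1/12 · (0.109523 − 0.564288) = -0.0378971.
Running total after k=1: 181.891.
Correction k=2: B_{4}/4! · (f^{(3)}(26) − f^{(3)}(9)) = −1/720 · (0.000900056 − 0.00181587) = 1.27197e-06.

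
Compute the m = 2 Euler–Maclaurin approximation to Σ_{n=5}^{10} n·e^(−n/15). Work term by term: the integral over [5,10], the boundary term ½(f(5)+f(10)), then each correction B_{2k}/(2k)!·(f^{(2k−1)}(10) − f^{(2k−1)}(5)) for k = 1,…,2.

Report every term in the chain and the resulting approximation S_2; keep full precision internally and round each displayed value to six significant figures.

S_2 ≈ 26.7608

The integral term ∫_5^10 x·e^(−x/15) dx = 22.4280.
½[f(5) + f(10)] = ½[3.58266 + 5.13417] = 4.35841.
Integral + boundary = 26.7864.
k=1: B_{2}/(2)! × [f^{(1)}(10) − f^{(1)}(5)] = 1/12 × (0.171139 − 0.477688) = -0.0255457.
After k=1: 26.7608.
k=2: B_{4}/(4)! × [f^{(3)}(10) − f^{(3)}(5)] = −1/720 × (0.00532433 − 0.00849222) = 4.39986e-06.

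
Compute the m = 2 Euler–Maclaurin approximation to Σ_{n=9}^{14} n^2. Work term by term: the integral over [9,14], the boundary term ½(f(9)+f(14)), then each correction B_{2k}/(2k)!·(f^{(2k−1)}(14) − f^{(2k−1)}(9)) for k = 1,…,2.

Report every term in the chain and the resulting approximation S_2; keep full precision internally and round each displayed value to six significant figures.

S_2 ≈ 811.000

Integral: ∫_9^14 x^2 dx = 671.667.
Endpoint term: (f(9) + f(14))/2 = (81.0000 + 196.000)/2 = 138.500.
So far: 810.167.
k=1: B_{2}/(2)! × [f^{(1)}(14) − f^{(1)}(9)] = 1/12 × (28.0000 − 18.0000) = 0.833333.
Partial sum through k=1: 811.000.
k=2: B_{4}/(4)! × [f^{(3)}(14) − f^{(3)}(9)] = −1/720 × (0.00000 − 0.00000) = 0.00000.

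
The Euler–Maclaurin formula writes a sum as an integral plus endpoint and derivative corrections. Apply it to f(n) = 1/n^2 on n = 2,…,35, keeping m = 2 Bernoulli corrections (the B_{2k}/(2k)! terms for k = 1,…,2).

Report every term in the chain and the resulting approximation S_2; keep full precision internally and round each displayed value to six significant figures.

∫_2^35 1/x^2 dx evaluates to 0.471429.
½[f(2) + f(35)] = ½[0.250000 + 0.000816327] = 0.125408.
So far: 0.596837.
k=1: B_{2}/(2)! × [f^{(1)}(35) − f^{(1)}(2)] = 1/12 × (-4.66472e-05 − (-0.250000)) = 0.0208294.
Partial sum through k=1: 0.617666.
k=2: B_{4}/(4)! × [f^{(3)}(35) − f^{(3)}(2)] = −1/720 × (-4.56952e-07 − (-0.750000)) = -0.00104167.

S_2 ≈ 0.616625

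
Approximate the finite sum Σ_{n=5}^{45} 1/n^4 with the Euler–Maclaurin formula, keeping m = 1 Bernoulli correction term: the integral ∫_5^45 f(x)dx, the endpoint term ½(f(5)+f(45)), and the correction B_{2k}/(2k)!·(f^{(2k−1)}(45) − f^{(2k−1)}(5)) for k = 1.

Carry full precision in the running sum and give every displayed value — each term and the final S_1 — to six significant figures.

S_1 ≈ 0.00356980

The integral term ∫_5^45 1/x^4 dx = 0.00266301.
Endpoint term: (f(5) + f(45))/2 = (0.00160000 + 2.43865e-07)/2 = 0.000800122.
So far: 0.00346313.
Correction k=1: B_{2}/2! · (f^{(1)}(45) − f^{(1)}(5)) = 1/12 · (-2.16769e-08 − (-0.00128000)) = 0.000106665.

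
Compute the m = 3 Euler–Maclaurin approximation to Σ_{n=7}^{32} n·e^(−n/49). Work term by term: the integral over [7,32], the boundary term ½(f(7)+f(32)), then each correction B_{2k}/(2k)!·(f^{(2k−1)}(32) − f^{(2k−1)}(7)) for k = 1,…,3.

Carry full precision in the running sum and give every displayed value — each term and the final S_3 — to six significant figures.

Integral: ∫_7^32 x·e^(−x/49) dx = 313.046.
½[f(7) + f(32)] = ½[6.06815 + 16.6544] = 11.3613.
Running total after boundary: 324.408.
Order-1 term: 1/12 · (0.180564 − 0.743038) = -0.0468728.
After k=1: 324.361.
Order-2 term: −1/720 · (0.000508732 − 0.00103157) = 7.26161e-07.
After k=2: 324.361.
Order-3 term: 1/30240 · (3.92445e-07 − 7.30389e-07) = -1.11754e-11.

S_3 ≈ 324.361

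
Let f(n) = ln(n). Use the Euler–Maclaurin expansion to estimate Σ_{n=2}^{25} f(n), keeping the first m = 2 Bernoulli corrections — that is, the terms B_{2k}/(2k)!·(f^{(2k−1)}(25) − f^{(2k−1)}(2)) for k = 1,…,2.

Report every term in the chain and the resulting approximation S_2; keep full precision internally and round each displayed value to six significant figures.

∫_2^25 ln(x) dx evaluates to 56.0856.
½[f(2) + f(25)] = ½[0.693147 + 3.21888] = 1.95601.
Integral + boundary = 58.0416.
Correction k=1: B_{2}/2! · (f^{(1)}(25) − f^{(1)}(2)) = 1/12 · (0.0400000 − 0.500000) = -0.0383333.
Running total after k=1: 58.0033.
Correction k=2: B_{4}/4! · (f^{(3)}(25) − f^{(3)}(2)) = −1/720 · (0.000128000 − 0.250000) = 0.000347044.

S_2 ≈ 58.0036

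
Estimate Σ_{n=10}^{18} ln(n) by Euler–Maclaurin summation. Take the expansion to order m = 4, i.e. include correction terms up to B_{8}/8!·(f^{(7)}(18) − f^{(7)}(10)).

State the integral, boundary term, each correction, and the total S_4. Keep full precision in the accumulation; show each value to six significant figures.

The integral term ∫_10^18 ln(x) dx = 21.0008.
½[f(10) + f(18)] = ½[2.30259 + 2.89037] = 2.59648.
Integral + boundary = 23.5973.
Order-1 term: 1/12 · (0.0555556 − 0.100000) = -0.00370370.
Running total after k=1: 23.5936.
Order-2 term: −1/720 · (0.000342936 − 0.00200000) = 2.30148e-06.
Running total after k=2: 23.5936.
Order-3 term: 1/30240 · (1.27013e-05 − 0.000240000) = -7.51649e-09.
Running total after k=3: 23.5936.
Order-4 term: −1/1209600 · (1.17605e-06 − 7.20000e-05) = 5.85515e-11.

S_4 ≈ 23.5936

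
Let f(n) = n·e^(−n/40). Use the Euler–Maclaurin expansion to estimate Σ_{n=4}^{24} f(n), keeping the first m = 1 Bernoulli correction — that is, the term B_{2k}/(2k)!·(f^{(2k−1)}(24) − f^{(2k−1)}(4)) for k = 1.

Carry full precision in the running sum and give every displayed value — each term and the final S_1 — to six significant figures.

S_1 ≈ 195.902

Integral: ∫_4^24 x·e^(−x/40) dx = 187.556.
½[f(4) + f(24)] = ½[3.61935 + 13.1715] = 8.39541.
Integral + boundary = 195.951.
k=1: B_{2}/(2)! × [f^{(1)}(24) − f^{(1)}(4)] = 1/12 × (0.219525 − 0.814354) = -0.0495691.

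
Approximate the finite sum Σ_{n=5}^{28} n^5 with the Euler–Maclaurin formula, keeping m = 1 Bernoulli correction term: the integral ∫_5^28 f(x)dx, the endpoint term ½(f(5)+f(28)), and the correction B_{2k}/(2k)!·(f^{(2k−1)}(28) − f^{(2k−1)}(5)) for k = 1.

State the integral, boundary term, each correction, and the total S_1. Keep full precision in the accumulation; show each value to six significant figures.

The integral term ∫_5^28 x^5 dx = 8.03124e+07.
Boundary: ½(f(5) + f(28)) = ½(3125.00 + 1.72104e+07) = 8.60675e+06.
So far: 8.89192e+07.
Order-1 term: 1/12 · (3.07328e+06 − 3125.00) = 255846.

S_1 ≈ 8.91750e+07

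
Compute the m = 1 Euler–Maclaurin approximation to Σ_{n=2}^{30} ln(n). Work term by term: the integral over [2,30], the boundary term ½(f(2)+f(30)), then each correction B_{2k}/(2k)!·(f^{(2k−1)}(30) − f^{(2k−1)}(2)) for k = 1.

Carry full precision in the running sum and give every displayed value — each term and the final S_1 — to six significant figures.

The integral term ∫_2^30 ln(x) dx = 72.6496.
½[f(2) + f(30)] = ½[0.693147 + 3.40120] = 2.04717.
So far: 74.6968.
k=1: B_{2}/(2)! × [f^{(1)}(30) − f^{(1)}(2)] = 1/12 × (0.0333333 − 0.500000) = -0.0388889.

S_1 ≈ 74.6579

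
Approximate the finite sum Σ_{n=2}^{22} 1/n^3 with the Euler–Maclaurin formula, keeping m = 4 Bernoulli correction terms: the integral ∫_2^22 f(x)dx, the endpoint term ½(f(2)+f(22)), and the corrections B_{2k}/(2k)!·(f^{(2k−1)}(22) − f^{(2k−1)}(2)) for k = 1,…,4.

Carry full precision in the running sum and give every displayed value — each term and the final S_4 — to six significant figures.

S_4 ≈ 0.201015

∫_2^22 1/x^3 dx evaluates to 0.123967.
Endpoint term: (f(2) + f(22))/2 = (0.125000 + 9.39144e-05)/2 = 0.0625470.
So far: 0.186514.
k=1: B_{2}/(2)! × [f^{(1)}(22) − f^{(1)}(2)] = 1/12 × (-1.28065e-05 − (-0.187500)) = 0.0156239.
Partial sum through k=1: 0.202138.
k=2: B_{4}/(4)! × [f^{(3)}(22) − f^{(3)}(2)] = −1/720 × (-5.29194e-07 − (-0.937500)) = -0.00130208.
Partial sum through k=2: 0.200836.
k=3: B_{6}/(6)! × [f^{(5)}(22) − f^{(5)}(2)] = 1/30240 × (-4.59218e-08 − (-9.84375)) = 0.000325521.
Partial sum through k=3: 0.201161.
k=4: B_{8}/(8)! × [f^{(7)}(22) − f^{(7)}(2)] = −1/1209600 × (-6.83135e-09 − (-177.188)) = -0.000146484.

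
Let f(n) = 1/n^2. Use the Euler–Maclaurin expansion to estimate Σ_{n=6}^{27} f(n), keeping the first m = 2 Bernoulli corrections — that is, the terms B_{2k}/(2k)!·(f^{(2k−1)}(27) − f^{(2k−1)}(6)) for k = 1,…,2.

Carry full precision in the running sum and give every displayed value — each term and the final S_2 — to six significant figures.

S_2 ≈ 0.144963

The integral term ∫_6^27 1/x^2 dx = 0.129630.
Endpoint term: (f(6) + f(27))/2 = (0.0277778 + 0.00137174)/2 = 0.0145748.
So far: 0.144204.
k=1: B_{2}/(2)! × [f^{(1)}(27) − f^{(1)}(6)] = 1/12 × (-0.000101611 − (-0.00925926)) = 0.000763137.
Partial sum through k=1: 0.144968.
k=2: B_{4}/(4)! × [f^{(3)}(27) − f^{(3)}(6)] = −1/720 × (-1.67260e-06 − (-0.00308642)) = -4.28437e-06.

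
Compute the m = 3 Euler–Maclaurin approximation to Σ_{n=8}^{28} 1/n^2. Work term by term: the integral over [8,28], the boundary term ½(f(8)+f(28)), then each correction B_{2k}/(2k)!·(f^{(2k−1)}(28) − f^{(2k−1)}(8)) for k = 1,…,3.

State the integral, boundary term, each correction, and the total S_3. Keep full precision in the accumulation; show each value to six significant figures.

S_3 ≈ 0.0980529

Integral: ∫_8^28 1/x^2 dx = 0.0892857.
Endpoint term: (f(8) + f(28))/2 = (0.0156250 + 0.00127551)/2 = 0.00845026.
Integral + boundary = 0.0977360.
Order-1 term: 1/12 · (-9.11079e-05 − (-0.00390625)) = 0.000317929.
Partial sum through k=1: 0.0980539.
Order-2 term: −1/720 · (-1.39451e-06 − (-0.000732422)) = -1.01532e-06.
Partial sum through k=2: 0.0980529.
Order-3 term: 1/30240 · (-5.33613e-08 − (-0.000343323)) = 1.13515e-08.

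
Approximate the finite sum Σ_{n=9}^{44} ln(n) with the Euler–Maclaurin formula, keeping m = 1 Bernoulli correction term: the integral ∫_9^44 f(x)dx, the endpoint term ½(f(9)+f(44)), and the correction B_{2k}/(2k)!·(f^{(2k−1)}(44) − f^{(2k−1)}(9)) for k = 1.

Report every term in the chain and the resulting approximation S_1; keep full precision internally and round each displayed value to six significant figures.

S_1 ≈ 114.713

∫_9^44 ln(x) dx evaluates to 111.729.
Boundary: ½(f(9) + f(44)) = ½(2.19722 + 3.78419) = 2.99071.
So far: 114.720.
Correction k=1: B_{2}/2! · (f^{(1)}(44) − f^{(1)}(9)) = 1/12 · (0.0227273 − 0.111111) = -0.00736532.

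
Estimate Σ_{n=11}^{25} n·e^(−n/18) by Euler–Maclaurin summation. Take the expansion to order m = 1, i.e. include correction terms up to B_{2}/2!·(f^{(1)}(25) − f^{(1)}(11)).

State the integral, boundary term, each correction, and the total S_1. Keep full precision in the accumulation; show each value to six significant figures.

S_1 ≈ 96.3919

Integral: ∫_11^25 x·e^(−x/18) dx = 90.3156.
½[f(11) + f(25)] = ½[5.97022 + 6.23381] = 6.10201.
Integral + boundary = 96.4176.
k=1: B_{2}/(2)! × [f^{(1)}(25) − f^{(1)}(11)] = 1/12 × (-0.0969703 − 0.211068) = -0.0256699.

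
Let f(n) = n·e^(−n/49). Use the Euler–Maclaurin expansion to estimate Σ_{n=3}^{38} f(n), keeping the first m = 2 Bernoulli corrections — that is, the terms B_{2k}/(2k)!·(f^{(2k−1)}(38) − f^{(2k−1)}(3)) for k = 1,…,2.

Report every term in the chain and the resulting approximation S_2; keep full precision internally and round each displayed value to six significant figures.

S_2 ≈ 443.796

The integral term ∫_3^38 x·e^(−x/49) dx = 433.701.
Endpoint term: (f(3) + f(38))/2 = (2.82184 + 17.4978)/2 = 10.1598.
So far: 443.861.
k=1: B_{2}/(2)! × [f^{(1)}(38) − f^{(1)}(3)] = 1/12 × (0.103371 − 0.883024) = -0.0649711.
Running total after k=1: 443.796.
k=2: B_{4}/(4)! × [f^{(3)}(38) − f^{(3)}(3)] = −1/720 × (0.000426617 − 0.00115129) = 1.00649e-06.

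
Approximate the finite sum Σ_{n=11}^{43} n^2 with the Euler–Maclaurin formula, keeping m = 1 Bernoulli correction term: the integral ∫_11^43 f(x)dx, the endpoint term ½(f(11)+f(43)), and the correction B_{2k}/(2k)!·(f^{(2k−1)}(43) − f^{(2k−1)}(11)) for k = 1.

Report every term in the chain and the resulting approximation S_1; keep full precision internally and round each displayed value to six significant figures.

S_1 ≈ 27049.0

The integral term ∫_11^43 x^2 dx = 26058.7.
Endpoint term: (f(11) + f(43))/2 = (121.000 + 1849.00)/2 = 985.000.
Running total after boundary: 27043.7.
Order-1 term: 1/12 · (86.0000 − 22.0000) = 5.33333.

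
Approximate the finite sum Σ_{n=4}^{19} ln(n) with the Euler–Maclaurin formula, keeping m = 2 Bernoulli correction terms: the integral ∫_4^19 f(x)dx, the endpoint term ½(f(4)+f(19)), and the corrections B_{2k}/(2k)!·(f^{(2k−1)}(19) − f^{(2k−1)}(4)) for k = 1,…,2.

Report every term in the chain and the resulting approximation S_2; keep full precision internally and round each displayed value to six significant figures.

The integral term ∫_4^19 ln(x) dx = 35.3992.
Endpoint term: (f(4) + f(19))/2 = (1.38629 + 2.94444)/2 = 2.16537.
Running total after boundary: 37.5645.
Order-1 term: 1/12 · (0.0526316 − 0.250000) = -0.0164474.
After k=1: 37.5481.
Order-2 term: −1/720 · (0.000291588 − 0.0312500) = 4.29978e-05.

S_2 ≈ 37.5481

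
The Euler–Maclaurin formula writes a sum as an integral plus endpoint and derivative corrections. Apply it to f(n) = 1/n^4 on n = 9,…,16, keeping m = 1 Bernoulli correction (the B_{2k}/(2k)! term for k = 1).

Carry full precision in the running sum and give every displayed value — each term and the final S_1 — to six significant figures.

S_1 ≈ 0.000465032

Integral: ∫_9^16 1/x^4 dx = 0.000375867.
Boundary: ½(f(9) + f(16)) = ½(0.000152416 + 1.52588e-05) = 8.38373e-05.
Integral + boundary = 0.000459704.
Order-1 term: 1/12 · (-3.81470e-06 − (-6.77404e-05)) = 5.32714e-06.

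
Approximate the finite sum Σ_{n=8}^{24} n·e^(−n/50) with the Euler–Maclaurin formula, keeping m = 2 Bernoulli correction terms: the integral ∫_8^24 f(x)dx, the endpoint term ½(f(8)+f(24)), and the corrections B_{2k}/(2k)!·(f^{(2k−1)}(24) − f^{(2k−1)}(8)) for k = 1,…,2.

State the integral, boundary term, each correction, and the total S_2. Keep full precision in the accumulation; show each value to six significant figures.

∫_8^24 x·e^(−x/50) dx evaluates to 181.718.
Boundary: ½(f(8) + f(24)) = ½(6.81715 + 14.8508) = 10.8340.
So far: 192.552.
k=1: B_{2}/(2)! × [f^{(1)}(24) − f^{(1)}(8)] = 1/12 × (0.321767 − 0.715801) = -0.0328361.
After k=1: 192.520.
k=2: B_{4}/(4)! × [f^{(3)}(24) − f^{(3)}(8)] = −1/720 × (0.000623734 − 0.000968035) = 4.78197e-07.

S_2 ≈ 192.520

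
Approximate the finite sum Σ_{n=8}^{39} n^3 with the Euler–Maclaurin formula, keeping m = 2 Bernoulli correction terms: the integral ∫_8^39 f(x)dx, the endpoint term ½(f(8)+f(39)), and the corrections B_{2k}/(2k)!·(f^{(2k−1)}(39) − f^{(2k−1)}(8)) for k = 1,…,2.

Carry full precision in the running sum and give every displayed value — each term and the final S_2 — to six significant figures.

The integral term ∫_8^39 x^3 dx = 577336.
½[f(8) + f(39)] = ½[512.000 + 59319.0] = 29915.5.
So far: 607252.
Order-1 term: 1/12 · (4563.00 − 192.000) = 364.250.
After k=1: 607616.
Order-2 term: −1/720 · (6.00000 − 6.00000) = 0.00000.

S_2 ≈ 607616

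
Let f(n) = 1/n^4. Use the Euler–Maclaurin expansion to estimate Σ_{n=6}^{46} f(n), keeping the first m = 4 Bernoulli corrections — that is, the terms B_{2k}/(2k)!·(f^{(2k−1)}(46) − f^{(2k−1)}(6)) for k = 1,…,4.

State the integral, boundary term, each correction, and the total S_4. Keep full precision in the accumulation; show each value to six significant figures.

S_4 ≈ 0.00196799

Integral: ∫_6^46 1/x^4 dx = 0.00153979.
Endpoint term: (f(6) + f(46))/2 = (0.000771605 + 2.23341e-07)/2 = 0.000385914.
So far: 0.00192570.
Order-1 term: 1/12 · (-1.94210e-08 − (-0.000514403)) = 4.28653e-05.
Partial sum through k=1: 0.00196856.
Order-2 term: −1/720 · (-2.75345e-10 − (-0.000428669)) = -5.95374e-07.
Partial sum through k=2: 0.00196797.
Order-3 term: 1/30240 · (-7.28700e-12 − (-0.000666819)) = 2.20509e-08.
Partial sum through k=3: 0.00196799.
Order-4 term: −1/1209600 · (-3.09939e-13 − (-0.00166705)) = -1.37818e-09.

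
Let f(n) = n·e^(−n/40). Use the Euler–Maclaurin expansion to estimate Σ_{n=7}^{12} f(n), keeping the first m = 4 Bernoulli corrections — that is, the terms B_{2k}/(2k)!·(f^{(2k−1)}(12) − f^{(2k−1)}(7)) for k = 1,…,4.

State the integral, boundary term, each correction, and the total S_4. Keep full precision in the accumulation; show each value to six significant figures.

∫_7^12 x·e^(−x/40) dx evaluates to 37.2773.
½[f(7) + f(12)] = ½[5.87620 + 8.88982] = 7.38301.
Integral + boundary = 44.6603.
k=1: B_{2}/(2)! × [f^{(1)}(12) − f^{(1)}(7)] = 1/12 × (0.518573 − 0.692552) = -0.0144983.
Partial sum through k=1: 44.6458.
k=2: B_{4}/(4)! × [f^{(3)}(12) − f^{(3)}(7)] = −1/720 × (0.00125013 − 0.00148217) = 3.22272e-07.
Partial sum through k=2: 44.6458.
k=3: B_{6}/(6)! × [f^{(5)}(12) − f^{(5)}(7)] = 1/30240 × (1.36010e-06 − 1.58218e-06) = -7.34404e-12.
Partial sum through k=3: 44.6458.
k=4: B_{8}/(8)! × [f^{(7)}(12) − f^{(7)}(7)] = −1/1209600 × (1.21179e-09 − 1.39875e-09) = 1.54568e-16.

S_4 ≈ 44.6458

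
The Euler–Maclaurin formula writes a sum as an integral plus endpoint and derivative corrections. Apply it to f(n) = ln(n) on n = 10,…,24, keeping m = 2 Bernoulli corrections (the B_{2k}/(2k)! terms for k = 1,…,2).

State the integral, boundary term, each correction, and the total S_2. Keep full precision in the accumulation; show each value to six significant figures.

∫_10^24 ln(x) dx evaluates to 39.2474.
Boundary: ½(f(10) + f(24)) = ½(2.30259 + 3.17805) = 2.74032.
So far: 41.9878.
k=1: B_{2}/(2)! × [f^{(1)}(24) − f^{(1)}(10)] = 1/12 × (0.0416667 − 0.100000) = -0.00486111.
After k=1: 41.9829.
k=2: B_{4}/(4)! × [f^{(3)}(24) − f^{(3)}(10)] = −1/720 × (0.000144676 − 0.00200000) = 2.57684e-06.

S_2 ≈ 41.9829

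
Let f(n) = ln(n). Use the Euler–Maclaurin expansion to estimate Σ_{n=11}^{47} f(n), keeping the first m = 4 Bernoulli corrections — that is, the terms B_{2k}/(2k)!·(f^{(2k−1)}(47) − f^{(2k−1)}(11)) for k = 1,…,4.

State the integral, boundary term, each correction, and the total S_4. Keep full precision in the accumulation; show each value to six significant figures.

S_4 ≈ 121.698

Integral: ∫_11^47 ln(x) dx = 118.580.
Boundary: ½(f(11) + f(47)) = ½(2.39790 + 3.85015) = 3.12402.
Running total after boundary: 121.704.
Correction k=1: B_{2}/2! · (f^{(1)}(47) − f^{(1)}(11)) = 1/12 · (0.0212766 − 0.0909091) = -0.00580271.
Partial sum through k=1: 121.698.
Correction k=2: B_{4}/4! · (f^{(3)}(47) − f^{(3)}(11)) = −1/720 · (1.92636e-05 − 0.00150263) = 2.06023e-06.
Partial sum through k=2: 121.698.
Correction k=3: B_{6}/6! · (f^{(5)}(47) − f^{(5)}(11)) = 1/30240 · (1.04646e-07 − 0.000149021) = -4.92449e-09.
Partial sum through k=3: 121.698.
Correction k=4: B_{8}/8! · (f^{(7)}(47) − f^{(7)}(11)) = −1/1209600 · (1.42117e-09 − 3.69474e-05) = 3.05440e-11.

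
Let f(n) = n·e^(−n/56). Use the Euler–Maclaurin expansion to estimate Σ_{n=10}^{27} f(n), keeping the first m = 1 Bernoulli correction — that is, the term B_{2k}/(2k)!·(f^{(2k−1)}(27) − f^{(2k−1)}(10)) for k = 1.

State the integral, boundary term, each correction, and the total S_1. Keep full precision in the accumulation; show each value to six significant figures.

S_1 ≈ 234.111

Integral: ∫_10^27 x·e^(−x/56) dx = 221.623.
½[f(10) + f(27)] = ½[8.36464 + 16.6714] = 12.5180.
Integral + boundary = 234.141.
Order-1 term: 1/12 · (0.319755 − 0.687096) = -0.0306117.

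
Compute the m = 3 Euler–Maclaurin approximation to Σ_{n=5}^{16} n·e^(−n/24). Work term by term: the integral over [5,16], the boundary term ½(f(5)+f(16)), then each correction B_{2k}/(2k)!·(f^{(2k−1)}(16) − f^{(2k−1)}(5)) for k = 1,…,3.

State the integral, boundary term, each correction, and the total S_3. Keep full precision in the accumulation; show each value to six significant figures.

The integral term ∫_5^16 x·e^(−x/24) dx = 72.2273.
Boundary: ½(f(5) + f(16)) = ½(4.05968 + 8.21467) = 6.13718.
Integral + boundary = 78.3644.
k=1: B_{2}/(2)! × [f^{(1)}(16) − f^{(1)}(5)] = 1/12 × (0.171139 − 0.642783) = -0.0393037.
After k=1: 78.3251.
k=2: B_{4}/(4)! × [f^{(3)}(16) − f^{(3)}(5)] = −1/720 × (0.00207981 − 0.00393517) = 2.57688e-06.
After k=2: 78.3251.
k=3: B_{6}/(6)! × [f^{(5)}(16) − f^{(5)}(5)] = 1/30240 × (6.70575e-06 − 1.17264e-05) = -1.66026e-10.

S_3 ≈ 78.3251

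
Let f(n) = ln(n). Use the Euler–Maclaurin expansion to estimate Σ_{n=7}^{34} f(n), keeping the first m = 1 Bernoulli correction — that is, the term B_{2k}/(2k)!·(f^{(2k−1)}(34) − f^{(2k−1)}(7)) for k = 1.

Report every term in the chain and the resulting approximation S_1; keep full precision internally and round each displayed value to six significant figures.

The integral term ∫_7^34 ln(x) dx = 79.2749.
½[f(7) + f(34)] = ½[1.94591 + 3.52636] = 2.73614.
Integral + boundary = 82.0110.
Correction k=1: B_{2}/2! · (f^{(1)}(34) − f^{(1)}(7)) = 1/12 · (0.0294118 − 0.142857) = -0.00945378.

S_1 ≈ 82.0016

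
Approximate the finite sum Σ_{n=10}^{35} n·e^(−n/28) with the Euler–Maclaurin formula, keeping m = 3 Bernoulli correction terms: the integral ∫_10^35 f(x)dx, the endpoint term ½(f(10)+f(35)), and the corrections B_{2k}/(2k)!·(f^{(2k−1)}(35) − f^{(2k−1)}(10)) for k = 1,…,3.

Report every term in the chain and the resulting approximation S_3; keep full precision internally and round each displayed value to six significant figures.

S_3 ≈ 247.526

The integral term ∫_10^35 x·e^(−x/28) dx = 239.057.
Boundary: ½(f(10) + f(35)) = ½(6.99673 + 10.0277) = 8.51220.
Running total after boundary: 247.569.
k=1: B_{2}/(2)! × [f^{(1)}(35) − f^{(1)}(10)] = 1/12 × (-0.0716262 − 0.449789) = -0.0434513.
After k=1: 247.526.
k=2: B_{4}/(4)! × [f^{(3)}(35) − f^{(3)}(10)] = −1/720 × (0.000639520 − 0.00235859) = 2.38760e-06.
After k=2: 247.526.
k=3: B_{6}/(6)! × [f^{(5)}(35) − f^{(5)}(10)] = 1/30240 × (1.74796e-06 − 5.28504e-06) = -1.16967e-10.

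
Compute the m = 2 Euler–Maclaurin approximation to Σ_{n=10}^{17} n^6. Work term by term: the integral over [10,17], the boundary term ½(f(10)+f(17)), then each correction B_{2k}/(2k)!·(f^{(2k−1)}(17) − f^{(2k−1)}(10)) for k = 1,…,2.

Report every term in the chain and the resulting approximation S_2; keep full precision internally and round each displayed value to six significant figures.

S_2 ≈ 7.04193e+07

The integral term ∫_10^17 x^6 dx = 5.71912e+07.
½[f(10) + f(17)] = ½[1.00000e+06 + 2.41376e+07] = 1.25688e+07.
So far: 6.97600e+07.
Correction k=1: B_{2}/2! · (f^{(1)}(17) − f^{(1)}(10)) = 1/12 · (8.51914e+06 − 600000) = 659928.
Running total after k=1: 7.04200e+07.
Correction k=2: B_{4}/4! · (f^{(3)}(17) − f^{(3)}(10)) = −1/720 · (589560 − 120000) = -652.167.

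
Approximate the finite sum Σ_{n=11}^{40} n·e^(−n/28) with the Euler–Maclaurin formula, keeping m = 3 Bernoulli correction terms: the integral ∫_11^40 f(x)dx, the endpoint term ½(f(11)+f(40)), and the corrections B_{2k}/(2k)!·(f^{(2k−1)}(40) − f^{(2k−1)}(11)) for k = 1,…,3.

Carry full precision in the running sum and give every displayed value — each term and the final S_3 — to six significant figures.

S_3 ≈ 289.405

∫_11^40 x·e^(−x/28) dx evaluates to 280.941.
½[f(11) + f(40)] = ½[7.42638 + 9.58604] = 8.50621.
Running total after boundary: 289.447.
Correction k=1: B_{2}/2! · (f^{(1)}(40) − f^{(1)}(11)) = 1/12 · (-0.102708 − 0.409897) = -0.0427171.
Running total after k=1: 289.405.
Correction k=2: B_{4}/4! · (f^{(3)}(40) − f^{(3)}(11)) = −1/720 · (0.000480350 − 0.00224509) = 2.45102e-06.
Running total after k=2: 289.405.
Correction k=3: B_{6}/6! · (f^{(5)}(40) − f^{(5)}(11)) = 1/30240 · (1.39248e-06 − 5.06039e-06) = -1.21293e-10.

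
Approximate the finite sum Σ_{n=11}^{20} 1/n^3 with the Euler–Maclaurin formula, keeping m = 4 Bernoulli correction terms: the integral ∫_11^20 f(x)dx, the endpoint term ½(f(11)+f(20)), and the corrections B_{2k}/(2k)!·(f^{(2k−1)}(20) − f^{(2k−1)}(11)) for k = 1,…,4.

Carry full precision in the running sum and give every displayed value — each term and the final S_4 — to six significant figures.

S_4 ≈ 0.00333586

∫_11^20 1/x^3 dx evaluates to 0.00288223.
½[f(11) + f(20)] = ½[0.000751315 + 0.000125000] = 0.000438157.
So far: 0.00332039.
Correction k=1: B_{2}/2! · (f^{(1)}(20) − f^{(1)}(11)) = 1/12 · (-1.87500e-05 − (-0.000204904)) = 1.55128e-05.
Running total after k=1: 0.00333590.
Correction k=2: B_{4}/4! · (f^{(3)}(20) − f^{(3)}(11)) = −1/720 · (-9.37500e-07 − (-3.38684e-05)) = -4.57374e-08.
Running total after k=2: 0.00333586.
Correction k=3: B_{6}/6! · (f^{(5)}(20) − f^{(5)}(11)) = 1/30240 · (-9.84375e-08 − (-1.17560e-05)) = 3.85501e-10.
Running total after k=3: 0.00333586.
Correction k=4: B_{8}/8! · (f^{(7)}(20) − f^{(7)}(11)) = −1/1209600 · (-1.77188e-08 − (-6.99530e-06)) = -5.76850e-12.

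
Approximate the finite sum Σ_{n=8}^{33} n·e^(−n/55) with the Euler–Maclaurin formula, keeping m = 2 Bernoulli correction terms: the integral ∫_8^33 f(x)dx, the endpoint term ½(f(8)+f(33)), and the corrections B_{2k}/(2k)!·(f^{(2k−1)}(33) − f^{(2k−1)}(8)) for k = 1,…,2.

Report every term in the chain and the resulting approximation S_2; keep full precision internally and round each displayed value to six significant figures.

∫_8^33 x·e^(−x/55) dx evaluates to 339.692.
½[f(8) + f(33)] = ½[6.91703 + 18.1108] = 12.5139.
Running total after boundary: 352.206.
Order-1 term: 1/12 · (0.219525 − 0.738865) = -0.0432784.
Partial sum through k=1: 352.162.
Order-2 term: −1/720 · (0.000435421 − 0.000815909) = 5.28455e-07.

S_2 ≈ 352.162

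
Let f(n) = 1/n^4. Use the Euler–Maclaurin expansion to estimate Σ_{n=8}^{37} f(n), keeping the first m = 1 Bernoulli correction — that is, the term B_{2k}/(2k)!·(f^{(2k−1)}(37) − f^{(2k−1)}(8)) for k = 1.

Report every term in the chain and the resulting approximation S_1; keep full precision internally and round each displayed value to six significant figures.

The integral term ∫_8^37 1/x^4 dx = 0.000644461.
Boundary: ½(f(8) + f(37)) = ½(0.000244141 + 5.33572e-07) = 0.000122337.
So far: 0.000766798.
Correction k=1: B_{2}/2! · (f^{(1)}(37) − f^{(1)}(8)) = 1/12 · (-5.76835e-08 − (-0.000122070)) = 1.01677e-05.

S_1 ≈ 0.000776966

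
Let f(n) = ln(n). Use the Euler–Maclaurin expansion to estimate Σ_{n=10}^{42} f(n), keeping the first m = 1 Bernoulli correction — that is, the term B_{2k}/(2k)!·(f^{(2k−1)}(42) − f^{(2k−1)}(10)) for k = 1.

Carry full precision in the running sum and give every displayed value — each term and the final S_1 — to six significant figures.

∫_10^42 ln(x) dx evaluates to 101.956.
Boundary: ½(f(10) + f(42)) = ½(2.30259 + 3.73767) = 3.02013.
Running total after boundary: 104.976.
Correction k=1: B_{2}/2! · (f^{(1)}(42) − f^{(1)}(10)) = 1/12 · (0.0238095 − 0.100000) = -0.00634921.

S_1 ≈ 104.970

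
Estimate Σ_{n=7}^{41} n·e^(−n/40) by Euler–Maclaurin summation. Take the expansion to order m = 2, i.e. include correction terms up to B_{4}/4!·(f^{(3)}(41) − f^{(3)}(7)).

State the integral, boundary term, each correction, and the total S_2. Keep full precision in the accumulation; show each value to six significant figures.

The integral term ∫_7^41 x·e^(−x/40) dx = 415.679.
Endpoint term: (f(7) + f(41))/2 = (5.87620 + 14.7107)/2 = 10.2934.
Running total after boundary: 425.972.
Correction k=1: B_{2}/2! · (f^{(1)}(41) − f^{(1)}(7)) = 1/12 · (-0.00896991 − 0.692552) = -0.0584602.
Running total after k=1: 425.914.
Correction k=2: B_{4}/4! · (f^{(3)}(41) − f^{(3)}(7)) = −1/720 · (0.000442889 − 0.00148217) = 1.44344e-06.

S_2 ≈ 425.914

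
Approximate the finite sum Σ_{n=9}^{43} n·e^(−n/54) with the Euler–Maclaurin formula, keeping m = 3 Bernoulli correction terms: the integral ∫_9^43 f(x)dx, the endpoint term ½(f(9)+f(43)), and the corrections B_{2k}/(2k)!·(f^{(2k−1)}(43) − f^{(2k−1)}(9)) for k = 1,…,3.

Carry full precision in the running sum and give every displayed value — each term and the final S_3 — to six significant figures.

S_3 ≈ 530.867

Integral: ∫_9^43 x·e^(−x/54) dx = 517.413.
½[f(9) + f(43)] = ½[7.61834 + 19.3928] = 13.5056.
So far: 530.918.
k=1: B_{2}/(2)! × [f^{(1)}(43) − f^{(1)}(9)] = 1/12 × (0.0918696 − 0.705401) = -0.0511277.
After k=1: 530.867.
k=2: B_{4}/(4)! × [f^{(3)}(43) − f^{(3)}(9)] = −1/720 × (0.000340831 − 0.000822485) = 6.68964e-07.
After k=2: 530.867.
k=3: B_{6}/(6)! × [f^{(5)}(43) − f^{(5)}(9)] = 1/30240 × (2.22962e-07 − 4.81160e-07) = -8.53830e-12.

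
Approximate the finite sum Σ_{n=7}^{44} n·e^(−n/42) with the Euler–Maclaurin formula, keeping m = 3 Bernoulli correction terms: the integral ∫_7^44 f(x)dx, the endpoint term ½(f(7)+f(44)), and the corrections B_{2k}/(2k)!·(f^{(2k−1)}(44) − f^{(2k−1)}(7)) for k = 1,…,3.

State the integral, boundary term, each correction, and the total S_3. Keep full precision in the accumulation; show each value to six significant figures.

The integral term ∫_7^44 x·e^(−x/42) dx = 475.071.
Boundary: ½(f(7) + f(44)) = ½(5.92537 + 15.4340) = 10.6797.
So far: 485.751.
Order-1 term: 1/12 · (-0.0167034 − 0.705401) = -0.0601754.
After k=1: 485.691.
Order-2 term: −1/720 · (0.000388232 − 0.00135962) = 1.34915e-06.
After k=2: 485.691.
Order-3 term: 1/30240 · (4.45540e-07 − 1.31482e-06) = -2.87461e-11.

S_3 ≈ 485.691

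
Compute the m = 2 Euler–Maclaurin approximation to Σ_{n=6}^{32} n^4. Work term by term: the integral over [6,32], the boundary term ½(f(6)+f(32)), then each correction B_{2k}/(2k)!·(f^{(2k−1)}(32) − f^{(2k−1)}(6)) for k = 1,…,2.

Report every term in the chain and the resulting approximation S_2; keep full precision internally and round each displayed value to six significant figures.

S_2 ≈ 7.24512e+06

The integral term ∫_6^32 x^4 dx = 6.70933e+06.
Endpoint term: (f(6) + f(32))/2 = (1296.00 + 1.04858e+06)/2 = 524936.
Integral + boundary = 7.23427e+06.
Correction k=1: B_{2}/2! · (f^{(1)}(32) − f^{(1)}(6)) = 1/12 · (131072 − 864.000) = 10850.7.
Running total after k=1: 7.24512e+06.
Correction k=2: B_{4}/4! · (f^{(3)}(32) − f^{(3)}(6)) = −1/720 · (768.000 − 144.000) = -0.866667.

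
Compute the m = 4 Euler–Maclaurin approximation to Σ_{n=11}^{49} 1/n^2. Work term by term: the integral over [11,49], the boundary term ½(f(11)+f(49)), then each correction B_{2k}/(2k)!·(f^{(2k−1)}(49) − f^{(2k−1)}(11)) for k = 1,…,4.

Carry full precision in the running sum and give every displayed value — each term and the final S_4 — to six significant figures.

∫_11^49 1/x^2 dx evaluates to 0.0705009.
Endpoint term: (f(11) + f(49))/2 = (0.00826446 + 0.000416493)/2 = 0.00434048.
Running total after boundary: 0.0748414.
Order-1 term: 1/12 · (-1.69997e-05 − (-0.00150263)) = 0.000123802.
Running total after k=1: 0.0749652.
Order-2 term: −1/720 · (-8.49632e-08 − (-0.000149021)) = -2.06856e-07.
Running total after k=2: 0.0749650.
Order-3 term: 1/30240 · (-1.06160e-09 − (-3.69474e-05)) = 1.22177e-09.
Running total after k=3: 0.0749650.
Order-4 term: −1/1209600 · (-2.47603e-11 − (-1.70996e-05)) = -1.41366e-11.

S_4 ≈ 0.0749650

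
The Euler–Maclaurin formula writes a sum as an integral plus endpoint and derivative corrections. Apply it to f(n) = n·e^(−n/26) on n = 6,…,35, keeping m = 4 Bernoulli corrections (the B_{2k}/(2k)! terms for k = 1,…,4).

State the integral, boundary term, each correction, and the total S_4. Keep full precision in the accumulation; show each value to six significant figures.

The integral term ∫_6^35 x·e^(−x/26) dx = 247.804.
Boundary: ½(f(6) + f(35)) = ½(4.76354 + 9.10837) = 6.93595.
Running total after boundary: 254.740.
Correction k=1: B_{2}/2! · (f^{(1)}(35) − f^{(1)}(6)) = 1/12 · (-0.0900828 − 0.610710) = -0.0583994.
After k=1: 254.682.
Correction k=2: B_{4}/4! · (f^{(3)}(35) − f^{(3)}(6)) = −1/720 · (0.000636680 − 0.00325230) = 3.63281e-06.
After k=2: 254.682.
Correction k=3: B_{6}/6! · (f^{(5)}(35) − f^{(5)}(6)) = 1/30240 · (2.08080e-06 − 8.28578e-06) = -2.05191e-10.
After k=3: 254.682.
Correction k=4: B_{8}/8! · (f^{(7)}(35) − f^{(7)}(6)) = −1/1209600 · (4.76296e-09 − 1.73971e-08) = 1.04449e-14.

S_4 ≈ 254.682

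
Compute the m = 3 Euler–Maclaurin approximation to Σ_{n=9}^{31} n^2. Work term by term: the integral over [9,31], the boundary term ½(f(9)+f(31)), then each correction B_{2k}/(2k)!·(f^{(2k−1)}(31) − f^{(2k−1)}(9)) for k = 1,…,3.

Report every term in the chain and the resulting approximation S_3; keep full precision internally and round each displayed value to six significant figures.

The integral term ∫_9^31 x^2 dx = 9687.33.
Endpoint term: (f(9) + f(31))/2 = (81.0000 + 961.000)/2 = 521.000.
So far: 10208.3.
k=1: B_{2}/(2)! × [f^{(1)}(31) − f^{(1)}(9)] = 1/12 × (62.0000 − 18.0000) = 3.66667.
Partial sum through k=1: 10212.0.
k=2: B_{4}/(4)! × [f^{(3)}(31) − f^{(3)}(9)] = −1/720 × (0.00000 − 0.00000) = 0.00000.
Partial sum through k=2: 10212.0.
k=3: B_{6}/(6)! × [f^{(5)}(31) − f^{(5)}(9)] = 1/30240 × (0.00000 − 0.00000) = 0.00000.

S_3 ≈ 10212.0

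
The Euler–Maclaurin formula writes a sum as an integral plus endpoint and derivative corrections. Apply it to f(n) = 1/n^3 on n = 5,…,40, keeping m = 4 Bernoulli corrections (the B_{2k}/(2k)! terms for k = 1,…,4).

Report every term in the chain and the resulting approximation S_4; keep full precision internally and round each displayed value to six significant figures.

The integral term ∫_5^40 1/x^3 dx = 0.0196875.
Endpoint term: (f(5) + f(40))/2 = (0.00800000 + 1.56250e-05)/2 = 0.00400781.
Running total after boundary: 0.0236953.
k=1: B_{2}/(2)! × [f^{(1)}(40) − f^{(1)}(5)] = 1/12 × (-1.17187e-06 − (-0.00480000)) = 0.000399902.
Running total after k=1: 0.0240952.
k=2: B_{4}/(4)! × [f^{(3)}(40) − f^{(3)}(5)] = −1/720 × (-1.46484e-08 − (-0.00384000)) = -5.33331e-06.
Running total after k=2: 0.0240899.
k=3: B_{6}/(6)! × [f^{(5)}(40) − f^{(5)}(5)] = 1/30240 × (-3.84521e-10 − (-0.00645120)) = 2.13333e-07.
Running total after k=3: 0.0240901.
k=4: B_{8}/(8)! × [f^{(7)}(40) − f^{(7)}(5)] = −1/1209600 × (-1.73035e-11 − (-0.0185795)) = -1.53600e-08.

S_4 ≈ 0.0240901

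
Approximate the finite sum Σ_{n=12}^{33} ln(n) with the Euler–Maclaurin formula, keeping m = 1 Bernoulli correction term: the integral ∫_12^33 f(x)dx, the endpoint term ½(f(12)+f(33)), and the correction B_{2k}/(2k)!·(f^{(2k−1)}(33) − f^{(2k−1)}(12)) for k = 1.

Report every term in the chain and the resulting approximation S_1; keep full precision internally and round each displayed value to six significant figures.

The integral term ∫_12^33 ln(x) dx = 64.5659.
½[f(12) + f(33)] = ½[2.48491 + 3.49651] = 2.99071.
Running total after boundary: 67.5566.
Order-1 term: 1/12 · (0.0303030 − 0.0833333) = -0.00441919.

S_1 ≈ 67.5522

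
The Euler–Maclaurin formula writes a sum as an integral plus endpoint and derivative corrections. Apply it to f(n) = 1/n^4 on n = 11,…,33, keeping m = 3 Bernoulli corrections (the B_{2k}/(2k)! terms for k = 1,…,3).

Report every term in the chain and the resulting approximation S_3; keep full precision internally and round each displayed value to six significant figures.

S_3 ≈ 0.000277788

The integral term ∫_11^33 1/x^4 dx = 0.000241163.
½[f(11) + f(33)] = ½[6.83013e-05 + 8.43226e-07] = 3.45723e-05.
Integral + boundary = 0.000275735.
Order-1 term: 1/12 · (-1.02209e-07 − (-2.48369e-05)) = 2.06122e-06.
After k=1: 0.000277796.
Order-2 term: −1/720 · (-2.81568e-09 − (-6.15790e-06)) = -8.54872e-09.
After k=2: 0.000277788.
Order-3 term: 1/30240 · (-1.44792e-10 − (-2.84994e-06)) = 9.42391e-11.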